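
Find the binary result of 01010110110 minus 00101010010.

Method 1 - Direct subtraction (column by column from the right: bit − bit − borrow-in; if negative, add 2 and borrow 1 from the next column):
borrow: 01010000000
        01010110110
-       00101010010
-------------------
        00101100100

Method 2 - Add two's complement:
Two's complement of 00101010010: invert → 11010101101, add 1 → 11010101110
  01010110110
+ 11010101110
-------------
 100101100100  (end carry out of the top bit = 1)
Discarding the end carry: 00101100100
Decimal check:
  01010110110 = 512 + 128 + 32 + 16 + 4 + 2 = 694
  00101010010 = 256 + 64 + 16 + 2 = 338
  694 - 338 = 356, and 00101100100 = 256 + 64 + 32 + 4 = 356 ✓



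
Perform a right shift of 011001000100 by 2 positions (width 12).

Original: 011001000100 (decimal 1604)
Shift right by 2 positions
Drop the 2 low bits; fill with zeros on the left
Result: 000110010001 (decimal 401)
Equivalent: 1604 >> 2 = 1604 ÷ 2^2 = 401



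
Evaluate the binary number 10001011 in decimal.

Sum of powers of 2 for each 1-bit:
2^0 + 2^1 + 2^3 + 2^7
= 1 + 2 + 8 + 128
= 139



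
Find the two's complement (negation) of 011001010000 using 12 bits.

Original: 011001010000
Step 1 - Invert all bits: 100110101111
Step 2 - Add 1: 100110110000
Verification: 011001010000 + 100110110000 = 1000000000000; discarding the end carry (carry out of the top bit) leaves the 12-bit value 000000000000, as required for x + (-x)



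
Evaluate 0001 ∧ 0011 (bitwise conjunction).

AND: 1 only when both bits are 1
  0001
& 0011
------
  0001
Decimal: 1 & 3 = 1



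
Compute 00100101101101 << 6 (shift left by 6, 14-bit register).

Original: 00100101101101 (decimal 2413)
Shift left by 6 positions
Append 6 zeros on the right and drop the 6 high bits that overflow the 14-bit width
Result: 01101101000000 (decimal 6976)
Equivalent: 2413 << 6 = 2413 × 2^6 = 154432, truncated to 14 bits = 6976



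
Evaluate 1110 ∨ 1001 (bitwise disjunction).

OR: 1 when either bit is 1
  1110
| 1001
------
  1111
Decimal: 14 | 9 = 15



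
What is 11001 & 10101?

AND: 1 only when both bits are 1
  11001
& 10101
-------
  10001
Decimal: 25 & 21 = 17



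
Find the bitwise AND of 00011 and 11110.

AND: 1 only when both bits are 1
  00011
& 11110
-------
  00010
Decimal: 3 & 30 = 2



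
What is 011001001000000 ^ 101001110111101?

XOR: 1 when bits differ
  011001001000000
^ 101001110111101
-----------------
  110000111111101
Decimal: 12864 ^ 21437 = 25085



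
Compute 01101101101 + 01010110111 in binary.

Add column by column from the right: bit + bit + carry-in; write the sum mod 2, carry 1 when the sum is 2 or 3.
carry:  11111111110
        01101101101
+       01010110111
-------------------
       011000100100
(the carry out of the leftmost column, 0, becomes the leading bit)
Decimal check:
  01101101101 = 512 + 256 + 64 + 32 + 8 + 4 + 1 = 877
  01010110111 = 512 + 128 + 32 + 16 + 4 + 2 + 1 = 695
  877 + 695 = 1572, and 011000100100 = 1024 + 512 + 32 + 4 = 1572 ✓



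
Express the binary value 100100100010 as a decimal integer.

Sum of powers of 2 for each 1-bit:
2^1 + 2^5 + 2^8 + 2^11
= 2 + 32 + 256 + 2048
= 2338



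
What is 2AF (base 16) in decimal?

Expand by place value (powers of 16):
Digit values: A = 10, F = 15
2AF = 2 × 16^2 + 10 × 16^1 + 15 × 16^0
= 2 × 256 + 10 × 16 + 15 × 1
= 512 + 160 + 15
= 687



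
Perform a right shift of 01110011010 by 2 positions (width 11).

Original: 01110011010 (decimal 922)
Shift right by 2 positions
Drop the 2 low bits; fill with zeros on the left
Result: 00011100110 (decimal 230)
Equivalent: 922 >> 2 = 922 ÷ 2^2 = 230



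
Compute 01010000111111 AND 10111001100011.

AND: 1 only when both bits are 1
  01010000111111
& 10111001100011
----------------
  00010000100011
Decimal: 5183 & 11875 = 1059



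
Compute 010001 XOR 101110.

XOR: 1 when bits differ
  010001
^ 101110
--------
  111111
Decimal: 17 ^ 46 = 63



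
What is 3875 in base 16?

Using repeated division by 16 (digits 10–15 are A–F):
3875 ÷ 16 = 242 remainder 3
242 ÷ 16 = 15 remainder 2
15 ÷ 16 = 0 remainder 15 (F)
Reading remainders bottom to top: F23



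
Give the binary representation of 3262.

Using repeated division by 2:
3262 ÷ 2 = 1631 remainder 0
1631 ÷ 2 = 815 remainder 1
815 ÷ 2 = 407 remainder 1
407 ÷ 2 = 203 remainder 1
203 ÷ 2 = 101 remainder 1
101 ÷ 2 = 50 remainder 1
50 ÷ 2 = 25 remainder 0
25 ÷ 2 = 12 remainder 1
12 ÷ 2 = 6 remainder 0
6 ÷ 2 = 3 remainder 0
3 ÷ 2 = 1 remainder 1
1 ÷ 2 = 0 remainder 1
Reading remainders bottom to top: 110010111110



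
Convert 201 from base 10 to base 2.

Using repeated division by 2:
201 ÷ 2 = 100 remainder 1
100 ÷ 2 = 50 remainder 0
50 ÷ 2 = 25 remainder 0
25 ÷ 2 = 12 remainder 1
12 ÷ 2 = 6 remainder 0
6 ÷ 2 = 3 remainder 0
3 ÷ 2 = 1 remainder 1
1 ÷ 2 = 0 remainder 1
Reading remainders bottom to top: 11001001



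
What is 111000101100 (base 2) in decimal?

Sum of powers of 2 for each 1-bit:
2^2 + 2^3 + 2^5 + 2^9 + 2^10 + 2^11
= 4 + 8 + 32 + 512 + 1024 + 2048
= 3628



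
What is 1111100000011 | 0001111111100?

OR: 1 when either bit is 1
  1111100000011
| 0001111111100
---------------
  1111111111111
Decimal: 7939 | 1020 = 8191



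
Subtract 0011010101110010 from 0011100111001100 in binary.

Method 1 - Direct subtraction (column by column from the right: bit − bit − borrow-in; if negative, add 2 and borrow 1 from the next column):
borrow: 0000100011100100
        0011100111001100
-       0011010101110010
------------------------
        0000010001011010

Method 2 - Add two's complement:
Two's complement of 0011010101110010: invert → 1100101010001101, add 1 → 1100101010001110
  0011100111001100
+ 1100101010001110
------------------
 10000010001011010  (end carry out of the top bit = 1)
Discarding the end carry: 0000010001011010
Decimal check:
  0011100111001100 = 8192 + 4096 + 2048 + 256 + 128 + 64 + 8 + 4 = 14796
  0011010101110010 = 8192 + 4096 + 1024 + 256 + 64 + 32 + 16 + 2 = 13682
  14796 - 13682 = 1114, and 0000010001011010 = 1024 + 64 + 16 + 8 + 2 = 1114 ✓



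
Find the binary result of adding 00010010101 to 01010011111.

Add column by column from the right: bit + bit + carry-in; write the sum mod 2, carry 1 when the sum is 2 or 3.
carry:  00100111110
        00010010101
+       01010011111
-------------------
       001100110100
(the carry out of the leftmost column, 0, becomes the leading bit)
Decimal check:
  00010010101 = 128 + 16 + 4 + 1 = 149
  01010011111 = 512 + 128 + 16 + 8 + 4 + 2 + 1 = 671
  149 + 671 = 820, and 001100110100 = 512 + 256 + 32 + 16 + 4 = 820 ✓



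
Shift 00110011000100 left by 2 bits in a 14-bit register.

Original: 00110011000100 (decimal 3268)
Shift left by 2 positions
Append 2 zeros on the right
Result: 11001100010000 (decimal 13072)
Equivalent: 3268 << 2 = 3268 × 2^2 = 13072



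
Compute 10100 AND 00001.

AND: 1 only when both bits are 1
  10100
& 00001
-------
  00000
Decimal: 20 & 1 = 0



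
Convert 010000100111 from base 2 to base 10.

Sum of powers of 2 for each 1-bit:
2^0 + 2^1 + 2^2 + 2^5 + 2^10
= 1 + 2 + 4 + 32 + 1024
= 1063



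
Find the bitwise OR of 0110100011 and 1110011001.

OR: 1 when either bit is 1
  0110100011
| 1110011001
------------
  1110111011
Decimal: 419 | 921 = 955



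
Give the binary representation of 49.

Using repeated division by 2:
49 ÷ 2 = 24 remainder 1
24 ÷ 2 = 12 remainder 0
12 ÷ 2 = 6 remainder 0
6 ÷ 2 = 3 remainder 0
3 ÷ 2 = 1 remainder 1
1 ÷ 2 = 0 remainder 1
Reading remainders bottom to top: 110001



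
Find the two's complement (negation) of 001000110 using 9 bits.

Original: 001000110
Step 1 - Invert all bits: 110111001
Step 2 - Add 1: 110111010
Verification: 001000110 + 110111010 = 1000000000; discarding the end carry (carry out of the top bit) leaves the 9-bit value 000000000, as required for x + (-x)



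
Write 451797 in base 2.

Using repeated division by 2:
451797 ÷ 2 = 225898 remainder 1
225898 ÷ 2 = 112949 remainder 0
112949 ÷ 2 = 56474 remainder 1
56474 ÷ 2 = 28237 remainder 0
28237 ÷ 2 = 14118 remainder 1
14118 ÷ 2 = 7059 remainder 0
7059 ÷ 2 = 3529 remainder 1
3529 ÷ 2 = 1764 remainder 1
1764 ÷ 2 = 882 remainder 0
882 ÷ 2 = 441 remainder 0
441 ÷ 2 = 220 remainder 1
220 ÷ 2 = 110 remainder 0
110 ÷ 2 = 55 remainder 0
55 ÷ 2 = 27 remainder 1
27 ÷ 2 = 13 remainder 1
13 ÷ 2 = 6 remainder 1
6 ÷ 2 = 3 remainder 0
3 ÷ 2 = 1 remainder 1
1 ÷ 2 = 0 remainder 1
Reading remainders bottom to top: 1101110010011010101



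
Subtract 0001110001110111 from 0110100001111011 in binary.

Method 1 - Direct subtraction (column by column from the right: bit − bit − borrow-in; if negative, add 2 and borrow 1 from the next column):
borrow: 0011100000001000
        0110100001111011
-       0001110001110111
------------------------
        0100110000000100

Method 2 - Add two's complement:
Two's complement of 0001110001110111: invert → 1110001110001000, add 1 → 1110001110001001
  0110100001111011
+ 1110001110001001
------------------
 10100110000000100  (end carry out of the top bit = 1)
Discarding the end carry: 0100110000000100
Decimal check:
  0110100001111011 = 16384 + 8192 + 2048 + 64 + 32 + 16 + 8 + 2 + 1 = 26747
  0001110001110111 = 4096 + 2048 + 1024 + 64 + 32 + 16 + 4 + 2 + 1 = 7287
  26747 - 7287 = 19460, and 0100110000000100 = 16384 + 2048 + 1024 + 4 = 19460 ✓



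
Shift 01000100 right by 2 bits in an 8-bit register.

Original: 01000100 (decimal 68)
Shift right by 2 positions
Drop the 2 low bits; fill with zeros on the left
Result: 00010001 (decimal 17)
Equivalent: 68 >> 2 = 68 ÷ 2^2 = 17



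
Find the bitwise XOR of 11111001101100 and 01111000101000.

XOR: 1 when bits differ
  11111001101100
^ 01111000101000
----------------
  10000001000100
Decimal: 15980 ^ 7720 = 8260



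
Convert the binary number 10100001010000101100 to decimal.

Sum of powers of 2 for each 1-bit:
2^2 + 2^3 + 2^5 + 2^10 + 2^12 + 2^17 + 2^19
= 4 + 8 + 32 + 1024 + 4096 + 131072 + 524288
= 660524



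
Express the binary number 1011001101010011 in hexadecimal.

Group into 4-bit nibbles from right:
  1011 = B
  0011 = 3
  0101 = 5
  0011 = 3
Result: B353



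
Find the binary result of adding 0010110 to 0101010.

Add column by column from the right: bit + bit + carry-in; write the sum mod 2, carry 1 when the sum is 2 or 3.
carry:  1111100
        0010110
+       0101010
---------------
       01000000
(the carry out of the leftmost column, 0, becomes the leading bit)
Decimal check:
  0010110 = 16 + 4 + 2 = 22
  0101010 = 32 + 8 + 2 = 42
  22 + 42 = 64, and 01000000 = 64 ✓



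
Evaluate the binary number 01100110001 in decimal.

Sum of powers of 2 for each 1-bit:
2^0 + 2^4 + 2^5 + 2^8 + 2^9
= 1 + 16 + 32 + 256 + 512
= 817



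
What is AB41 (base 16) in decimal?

Expand by place value (powers of 16):
Digit values: A = 10, B = 11
AB41 = 10 × 16^3 + 11 × 16^2 + 4 × 16^1 + 1 × 16^0
= 10 × 4096 + 11 × 256 + 4 × 16 + 1 × 1
= 40960 + 2816 + 64 + 1
= 43841



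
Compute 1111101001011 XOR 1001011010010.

XOR: 1 when bits differ
  1111101001011
^ 1001011010010
---------------
  0110110011001
Decimal: 8011 ^ 4818 = 3481



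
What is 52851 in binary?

Using repeated division by 2:
52851 ÷ 2 = 26425 remainder 1
26425 ÷ 2 = 13212 remainder 1
13212 ÷ 2 = 6606 remainder 0
6606 ÷ 2 = 3303 remainder 0
3303 ÷ 2 = 1651 remainder 1
1651 ÷ 2 = 825 remainder 1
825 ÷ 2 = 412 remainder 1
412 ÷ 2 = 206 remainder 0
206 ÷ 2 = 103 remainder 0
103 ÷ 2 = 51 remainder 1
51 ÷ 2 = 25 remainder 1
25 ÷ 2 = 12 remainder 1
12 ÷ 2 = 6 remainder 0
6 ÷ 2 = 3 remainder 0
3 ÷ 2 = 1 remainder 1
1 ÷ 2 = 0 remainder 1
Reading remainders bottom to top: 1100111001110011



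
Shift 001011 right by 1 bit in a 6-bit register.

Original: 001011 (decimal 11)
Shift right by 1 position
Drop the 1 low bit; fill with zero on the left
Result: 000101 (decimal 5)
Equivalent: 11 >> 1 = 11 ÷ 2^1 = 5



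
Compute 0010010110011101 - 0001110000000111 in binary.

Method 1 - Direct subtraction (column by column from the right: bit − bit − borrow-in; if negative, add 2 and borrow 1 from the next column):
borrow: 0011000000001100
        0010010110011101
-       0001110000000111
------------------------
        0000100110010110

Method 2 - Add two's complement:
Two's complement of 0001110000000111: invert → 1110001111111000, add 1 → 1110001111111001
  0010010110011101
+ 1110001111111001
------------------
 10000100110010110  (end carry out of the top bit = 1)
Discarding the end carry: 0000100110010110
Decimal check:
  0010010110011101 = 8192 + 1024 + 256 + 128 + 16 + 8 + 4 + 1 = 9629
  0001110000000111 = 4096 + 2048 + 1024 + 4 + 2 + 1 = 7175
  9629 - 7175 = 2454, and 0000100110010110 = 2048 + 256 + 128 + 16 + 4 + 2 = 2454 ✓



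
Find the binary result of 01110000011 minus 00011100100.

Method 1 - Direct subtraction (column by column from the right: bit − bit − borrow-in; if negative, add 2 and borrow 1 from the next column):
borrow: 00111111000
        01110000011
-       00011100100
-------------------
        01010011111

Method 2 - Add two's complement:
Two's complement of 00011100100: invert → 11100011011, add 1 → 11100011100
  01110000011
+ 11100011100
-------------
 101010011111  (end carry out of the top bit = 1)
Discarding the end carry: 01010011111
Decimal check:
  01110000011 = 512 + 256 + 128 + 2 + 1 = 899
  00011100100 = 128 + 64 + 32 + 4 = 228
  899 - 228 = 671, and 01010011111 = 512 + 128 + 16 + 8 + 4 + 2 + 1 = 671 ✓



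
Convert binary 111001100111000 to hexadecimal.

Group into 4-bit nibbles from right:
  0111 = 7
  0011 = 3
  0011 = 3
  1000 = 8
Result: 7338



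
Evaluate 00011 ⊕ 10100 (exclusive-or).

XOR: 1 when bits differ
  00011
^ 10100
-------
  10111
Decimal: 3 ^ 20 = 23



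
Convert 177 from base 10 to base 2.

Using repeated division by 2:
177 ÷ 2 = 88 remainder 1
88 ÷ 2 = 44 remainder 0
44 ÷ 2 = 22 remainder 0
22 ÷ 2 = 11 remainder 0
11 ÷ 2 = 5 remainder 1
5 ÷ 2 = 2 remainder 1
2 ÷ 2 = 1 remainder 0
1 ÷ 2 = 0 remainder 1
Reading remainders bottom to top: 10110001



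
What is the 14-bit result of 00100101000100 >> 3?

Original: 00100101000100 (decimal 2372)
Shift right by 3 positions
Drop the 3 low bits; fill with zeros on the left
Result: 00000100101000 (decimal 296)
Equivalent: 2372 >> 3 = 2372 ÷ 2^3 = 296



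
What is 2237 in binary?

Using repeated division by 2:
2237 ÷ 2 = 1118 remainder 1
1118 ÷ 2 = 559 remainder 0
559 ÷ 2 = 279 remainder 1
279 ÷ 2 = 139 remainder 1
139 ÷ 2 = 69 remainder 1
69 ÷ 2 = 34 remainder 1
34 ÷ 2 = 17 remainder 0
17 ÷ 2 = 8 remainder 1
8 ÷ 2 = 4 remainder 0
4 ÷ 2 = 2 remainder 0
2 ÷ 2 = 1 remainder 0
1 ÷ 2 = 0 remainder 1
Reading remainders bottom to top: 100010111101



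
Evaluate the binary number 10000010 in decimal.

Sum of powers of 2 for each 1-bit:
2^1 + 2^7
= 2 + 128
= 130



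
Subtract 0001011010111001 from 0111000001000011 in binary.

Method 1 - Direct subtraction (column by column from the right: bit − bit − borrow-in; if negative, add 2 and borrow 1 from the next column):
borrow: 0011111101110000
        0111000001000011
-       0001011010111001
------------------------
        0101100110001010

Method 2 - Add two's complement:
Two's complement of 0001011010111001: invert → 1110100101000110, add 1 → 1110100101000111
  0111000001000011
+ 1110100101000111
------------------
 10101100110001010  (end carry out of the top bit = 1)
Discarding the end carry: 0101100110001010
Decimal check:
  0111000001000011 = 16384 + 8192 + 4096 + 64 + 2 + 1 = 28739
  0001011010111001 = 4096 + 1024 + 512 + 128 + 32 + 16 + 8 + 1 = 5817
  28739 - 5817 = 22922, and 0101100110001010 = 16384 + 4096 + 2048 + 256 + 128 + 8 + 2 = 22922 ✓



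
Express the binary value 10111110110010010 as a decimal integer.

Sum of powers of 2 for each 1-bit:
2^1 + 2^4 + 2^7 + 2^8 + 2^10 + 2^11 + 2^12 + 2^13 + 2^14 + 2^16
= 2 + 16 + 128 + 256 + 1024 + 2048 + 4096 + 8192 + 16384 + 65536
= 97682



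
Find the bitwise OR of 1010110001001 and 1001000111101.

OR: 1 when either bit is 1
  1010110001001
| 1001000111101
---------------
  1011110111101
Decimal: 5513 | 4669 = 6077



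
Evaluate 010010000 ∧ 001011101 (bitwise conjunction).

AND: 1 only when both bits are 1
  010010000
& 001011101
-----------
  000010000
Decimal: 144 & 93 = 16



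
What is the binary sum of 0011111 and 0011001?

Add column by column from the right: bit + bit + carry-in; write the sum mod 2, carry 1 when the sum is 2 or 3.
carry:  0111110
        0011111
+       0011001
---------------
       00111000
(the carry out of the leftmost column, 0, becomes the leading bit)
Decimal check:
  0011111 = 16 + 8 + 4 + 2 + 1 = 31
  0011001 = 16 + 8 + 1 = 25
  31 + 25 = 56, and 00111000 = 32 + 16 + 8 = 56 ✓



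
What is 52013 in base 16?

Using repeated division by 16 (digits 10–15 are A–F):
52013 ÷ 16 = 3250 remainder 13 (D)
3250 ÷ 16 = 203 remainder 2
203 ÷ 16 = 12 remainder 11 (B)
12 ÷ 16 = 0 remainder 12 (C)
Reading remainders bottom to top: CB2D



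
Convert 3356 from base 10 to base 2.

Using repeated division by 2:
3356 ÷ 2 = 1678 remainder 0
1678 ÷ 2 = 839 remainder 0
839 ÷ 2 = 419 remainder 1
419 ÷ 2 = 209 remainder 1
209 ÷ 2 = 104 remainder 1
104 ÷ 2 = 52 remainder 0
52 ÷ 2 = 26 remainder 0
26 ÷ 2 = 13 remainder 0
13 ÷ 2 = 6 remainder 1
6 ÷ 2 = 3 remainder 0
3 ÷ 2 = 1 remainder 1
1 ÷ 2 = 0 remainder 1
Reading remainders bottom to top: 110100011100



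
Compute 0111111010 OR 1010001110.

OR: 1 when either bit is 1
  0111111010
| 1010001110
------------
  1111111110
Decimal: 506 | 654 = 1022



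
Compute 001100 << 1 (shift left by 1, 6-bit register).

Original: 001100 (decimal 12)
Shift left by 1 position
Append 1 zero on the right
Result: 011000 (decimal 24)
Equivalent: 12 << 1 = 12 × 2^1 = 24



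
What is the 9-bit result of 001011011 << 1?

Original: 001011011 (decimal 91)
Shift left by 1 position
Append 1 zero on the right
Result: 010110110 (decimal 182)
Equivalent: 91 << 1 = 91 × 2^1 = 182



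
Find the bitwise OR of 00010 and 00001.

OR: 1 when either bit is 1
  00010
| 00001
-------
  00011
Decimal: 2 | 1 = 3



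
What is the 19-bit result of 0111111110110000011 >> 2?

Original: 0111111110110000011 (decimal 261507)
Shift right by 2 positions
Drop the 2 low bits; fill with zeros on the left
Result: 0001111111101100000 (decimal 65376)
Equivalent: 261507 >> 2 = 261507 ÷ 2^2 = 65376



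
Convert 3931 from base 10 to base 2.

Using repeated division by 2:
3931 ÷ 2 = 1965 remainder 1
1965 ÷ 2 = 982 remainder 1
982 ÷ 2 = 491 remainder 0
491 ÷ 2 = 245 remainder 1
245 ÷ 2 = 122 remainder 1
122 ÷ 2 = 61 remainder 0
61 ÷ 2 = 30 remainder 1
30 ÷ 2 = 15 remainder 0
15 ÷ 2 = 7 remainder 1
7 ÷ 2 = 3 remainder 1
3 ÷ 2 = 1 remainder 1
1 ÷ 2 = 0 remainder 1
Reading remainders bottom to top: 111101011011



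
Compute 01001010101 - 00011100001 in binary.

Method 1 - Direct subtraction (column by column from the right: bit − bit − borrow-in; if negative, add 2 and borrow 1 from the next column):
borrow: 01111000000
        01001010101
-       00011100001
-------------------
        00101110100

Method 2 - Add two's complement:
Two's complement of 00011100001: invert → 11100011110, add 1 → 11100011111
  01001010101
+ 11100011111
-------------
 100101110100  (end carry out of the top bit = 1)
Discarding the end carry: 00101110100
Decimal check:
  01001010101 = 512 + 64 + 16 + 4 + 1 = 597
  00011100001 = 128 + 64 + 32 + 1 = 225
  597 - 225 = 372, and 00101110100 = 256 + 64 + 32 + 16 + 4 = 372 ✓



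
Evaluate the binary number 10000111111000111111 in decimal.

Sum of powers of 2 for each 1-bit:
2^0 + 2^1 + 2^2 + 2^3 + 2^4 + 2^5 + 2^9 + 2^10 + 2^11 + 2^12 + 2^13 + 2^14 + 2^19
= 1 + 2 + 4 + 8 + 16 + 32 + 512 + 1024 + 2048 + 4096 + 8192 + 16384 + 524288
= 556607



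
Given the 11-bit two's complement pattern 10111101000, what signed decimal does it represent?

Binary: 10111101000
Sign bit: 1 (negative)
Invert: 01000010111
Add 1:  01000011000
Magnitude: 01000011000 = 512 + 16 + 8 = 536
Value: -536



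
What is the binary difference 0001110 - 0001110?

Method 1 - Direct subtraction (column by column from the right: bit − bit − borrow-in; if negative, add 2 and borrow 1 from the next column):
borrow: 0000000
        0001110
-       0001110
---------------
        0000000

Method 2 - Add two's complement:
Two's complement of 0001110: invert → 1110001, add 1 → 1110010
  0001110
+ 1110010
---------
 10000000  (end carry out of the top bit = 1)
Discarding the end carry: 0000000
Decimal check:
  0001110 = 8 + 4 + 2 = 14
  0001110 = 8 + 4 + 2 = 14
  14 - 14 = 0, and 0000000 = 0 ✓



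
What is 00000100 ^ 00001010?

XOR: 1 when bits differ
  00000100
^ 00001010
----------
  00001110
Decimal: 4 ^ 10 = 14



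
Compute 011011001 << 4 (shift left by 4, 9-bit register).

Original: 011011001 (decimal 217)
Shift left by 4 positions
Append 4 zeros on the right and drop the 4 high bits that overflow the 9-bit width
Result: 110010000 (decimal 400)
Equivalent: 217 << 4 = 217 × 2^4 = 3472, truncated to 9 bits = 400



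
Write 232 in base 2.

Using repeated division by 2:
232 ÷ 2 = 116 remainder 0
116 ÷ 2 = 58 remainder 0
58 ÷ 2 = 29 remainder 0
29 ÷ 2 = 14 remainder 1
14 ÷ 2 = 7 remainder 0
7 ÷ 2 = 3 remainder 1
3 ÷ 2 = 1 remainder 1
1 ÷ 2 = 0 remainder 1
Reading remainders bottom to top: 11101000



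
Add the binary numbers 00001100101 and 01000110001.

Add column by column from the right: bit + bit + carry-in; write the sum mod 2, carry 1 when the sum is 2 or 3.
carry:  00011000010
        00001100101
+       01000110001
-------------------
       001010010110
(the carry out of the leftmost column, 0, becomes the leading bit)
Decimal check:
  00001100101 = 64 + 32 + 4 + 1 = 101
  01000110001 = 512 + 32 + 16 + 1 = 561
  101 + 561 = 662, and 001010010110 = 512 + 128 + 16 + 4 + 2 = 662 ✓



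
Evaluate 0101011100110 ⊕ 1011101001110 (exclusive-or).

XOR: 1 when bits differ
  0101011100110
^ 1011101001110
---------------
  1110110101000
Decimal: 2790 ^ 5966 = 7592



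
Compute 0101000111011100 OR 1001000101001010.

OR: 1 when either bit is 1
  0101000111011100
| 1001000101001010
------------------
  1101000111011110
Decimal: 20956 | 37194 = 53726



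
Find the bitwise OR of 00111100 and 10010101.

OR: 1 when either bit is 1
  00111100
| 10010101
----------
  10111101
Decimal: 60 | 149 = 189



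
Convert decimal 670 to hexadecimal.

Using repeated division by 16 (digits 10–15 are A–F):
670 ÷ 16 = 41 remainder 14 (E)
41 ÷ 16 = 2 remainder 9
2 ÷ 16 = 0 remainder 2
Reading remainders bottom to top: 29E



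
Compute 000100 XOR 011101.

XOR: 1 when bits differ
  000100
^ 011101
--------
  011001
Decimal: 4 ^ 29 = 25



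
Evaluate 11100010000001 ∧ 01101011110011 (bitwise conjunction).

AND: 1 only when both bits are 1
  11100010000001
& 01101011110011
----------------
  01100010000001
Decimal: 14465 & 6899 = 6273



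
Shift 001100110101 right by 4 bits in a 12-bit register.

Original: 001100110101 (decimal 821)
Shift right by 4 positions
Drop the 4 low bits; fill with zeros on the left
Result: 000000110011 (decimal 51)
Equivalent: 821 >> 4 = 821 ÷ 2^4 = 51



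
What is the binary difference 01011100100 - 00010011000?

Method 1 - Direct subtraction (column by column from the right: bit − bit − borrow-in; if negative, add 2 and borrow 1 from the next column):
borrow: 00000110000
        01011100100
-       00010011000
-------------------
        01001001100

Method 2 - Add two's complement:
Two's complement of 00010011000: invert → 11101100111, add 1 → 11101101000
  01011100100
+ 11101101000
-------------
 101001001100  (end carry out of the top bit = 1)
Discarding the end carry: 01001001100
Decimal check:
  01011100100 = 512 + 128 + 64 + 32 + 4 = 740
  00010011000 = 128 + 16 + 8 = 152
  740 - 152 = 588, and 01001001100 = 512 + 64 + 8 + 4 = 588 ✓



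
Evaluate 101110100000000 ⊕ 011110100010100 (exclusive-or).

XOR: 1 when bits differ
  101110100000000
^ 011110100010100
-----------------
  110000000010100
Decimal: 23808 ^ 15636 = 24596



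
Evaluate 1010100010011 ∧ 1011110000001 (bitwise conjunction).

AND: 1 only when both bits are 1
  1010100010011
& 1011110000001
---------------
  1010100000001
Decimal: 5395 & 6017 = 5377



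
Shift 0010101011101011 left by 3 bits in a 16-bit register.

Original: 0010101011101011 (decimal 10987)
Shift left by 3 positions
Append 3 zeros on the right and drop the 3 high bits that overflow the 16-bit width
Result: 0101011101011000 (decimal 22360)
Equivalent: 10987 << 3 = 10987 × 2^3 = 87896, truncated to 16 bits = 22360



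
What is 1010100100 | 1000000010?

OR: 1 when either bit is 1
  1010100100
| 1000000010
------------
  1010100110
Decimal: 676 | 514 = 678



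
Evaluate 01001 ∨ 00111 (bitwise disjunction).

OR: 1 when either bit is 1
  01001
| 00111
-------
  01111
Decimal: 9 | 7 = 15



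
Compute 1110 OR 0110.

OR: 1 when either bit is 1
  1110
| 0110
------
  1110
Decimal: 14 | 6 = 14



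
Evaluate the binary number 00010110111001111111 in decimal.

Sum of powers of 2 for each 1-bit:
2^0 + 2^1 + 2^2 + 2^3 + 2^4 + 2^5 + 2^6 + 2^9 + 2^10 + 2^11 + 2^13 + 2^14 + 2^16
= 1 + 2 + 4 + 8 + 16 + 32 + 64 + 512 + 1024 + 2048 + 8192 + 16384 + 65536
= 93823



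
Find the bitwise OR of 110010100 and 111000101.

OR: 1 when either bit is 1
  110010100
| 111000101
-----------
  111010101
Decimal: 404 | 453 = 469



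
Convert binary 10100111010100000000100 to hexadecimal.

Group into 4-bit nibbles from right:
  0101 = 5
  0011 = 3
  1010 = A
  1000 = 8
  0000 = 0
  0100 = 4
Result: 53A804



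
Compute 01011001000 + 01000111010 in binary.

Add column by column from the right: bit + bit + carry-in; write the sum mod 2, carry 1 when the sum is 2 or 3.
carry:  10111110000
        01011001000
+       01000111010
-------------------
       010100000010
(the carry out of the leftmost column, 0, becomes the leading bit)
Decimal check:
  01011001000 = 512 + 128 + 64 + 8 = 712
  01000111010 = 512 + 32 + 16 + 8 + 2 = 570
  712 + 570 = 1282, and 010100000010 = 1024 + 256 + 2 = 1282 ✓



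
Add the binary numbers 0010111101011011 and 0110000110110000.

Add column by column from the right: bit + bit + carry-in; write the sum mod 2, carry 1 when the sum is 2 or 3.
carry:  1101111111100000
        0010111101011011
+       0110000110110000
------------------------
       01001000100001011
(the carry out of the leftmost column, 0, becomes the leading bit)
Decimal check:
  0010111101011011 = 8192 + 2048 + 1024 + 512 + 256 + 64 + 16 + 8 + 2 + 1 = 12123
  0110000110110000 = 16384 + 8192 + 256 + 128 + 32 + 16 = 25008
  12123 + 25008 = 37131, and 01001000100001011 = 32768 + 4096 + 256 + 8 + 2 + 1 = 37131 ✓



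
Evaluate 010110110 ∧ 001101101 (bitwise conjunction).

AND: 1 only when both bits are 1
  010110110
& 001101101
-----------
  000100100
Decimal: 182 & 109 = 36



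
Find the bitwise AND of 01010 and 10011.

AND: 1 only when both bits are 1
  01010
& 10011
-------
  00010
Decimal: 10 & 19 = 2



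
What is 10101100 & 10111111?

AND: 1 only when both bits are 1
  10101100
& 10111111
----------
  10101100
Decimal: 172 & 191 = 172



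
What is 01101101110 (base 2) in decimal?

Sum of powers of 2 for each 1-bit:
2^1 + 2^2 + 2^3 + 2^5 + 2^6 + 2^8 + 2^9
= 2 + 4 + 8 + 32 + 64 + 256 + 512
= 878



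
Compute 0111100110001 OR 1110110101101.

OR: 1 when either bit is 1
  0111100110001
| 1110110101101
---------------
  1111110111101
Decimal: 3889 | 7597 = 8125



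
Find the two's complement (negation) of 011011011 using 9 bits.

Original: 011011011
Step 1 - Invert all bits: 100100100
Step 2 - Add 1: 100100101
Verification: 011011011 + 100100101 = 1000000000; discarding the end carry (carry out of the top bit) leaves the 9-bit value 000000000, as required for x + (-x)



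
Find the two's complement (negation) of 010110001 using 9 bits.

Original: 010110001
Step 1 - Invert all bits: 101001110
Step 2 - Add 1: 101001111
Verification: 010110001 + 101001111 = 1000000000; discarding the end carry (carry out of the top bit) leaves the 9-bit value 000000000, as required for x + (-x)



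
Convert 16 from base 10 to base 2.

Using repeated division by 2:
16 ÷ 2 = 8 remainder 0
8 ÷ 2 = 4 remainder 0
4 ÷ 2 = 2 remainder 0
2 ÷ 2 = 1 remainder 0
1 ÷ 2 = 0 remainder 1
Reading remainders bottom to top: 10000



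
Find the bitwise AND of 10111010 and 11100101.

AND: 1 only when both bits are 1
  10111010
& 11100101
----------
  10100000
Decimal: 186 & 229 = 160



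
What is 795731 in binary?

Using repeated division by 2:
795731 ÷ 2 = 397865 remainder 1
397865 ÷ 2 = 198932 remainder 1
198932 ÷ 2 = 99466 remainder 0
99466 ÷ 2 = 49733 remainder 0
49733 ÷ 2 = 24866 remainder 1
24866 ÷ 2 = 12433 remainder 0
12433 ÷ 2 = 6216 remainder 1
6216 ÷ 2 = 3108 remainder 0
3108 ÷ 2 = 1554 remainder 0
1554 ÷ 2 = 777 remainder 0
777 ÷ 2 = 388 remainder 1
388 ÷ 2 = 194 remainder 0
194 ÷ 2 = 97 remainder 0
97 ÷ 2 = 48 remainder 1
48 ÷ 2 = 24 remainder 0
24 ÷ 2 = 12 remainder 0
12 ÷ 2 = 6 remainder 0
6 ÷ 2 = 3 remainder 0
3 ÷ 2 = 1 remainder 1
1 ÷ 2 = 0 remainder 1
Reading remainders bottom to top: 11000010010001010011



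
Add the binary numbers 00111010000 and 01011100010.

Add column by column from the right: bit + bit + carry-in; write the sum mod 2, carry 1 when the sum is 2 or 3.
carry:  11110000000
        00111010000
+       01011100010
-------------------
       010010110010
(the carry out of the leftmost column, 0, becomes the leading bit)
Decimal check:
  00111010000 = 256 + 128 + 64 + 16 = 464
  01011100010 = 512 + 128 + 64 + 32 + 2 = 738
  464 + 738 = 1202, and 010010110010 = 1024 + 128 + 32 + 16 + 2 = 1202 ✓



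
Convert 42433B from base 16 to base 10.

Expand by place value (powers of 16):
Digit values: B = 11
42433B = 4 × 16^5 + 2 × 16^4 + 4 × 16^3 + 3 × 16^2 + 3 × 16^1 + 11 × 16^0
= 4 × 1048576 + 2 × 65536 + 4 × 4096 + 3 × 256 + 3 × 16 + 11 × 1
= 4194304 + 131072 + 16384 + 768 + 48 + 11
= 4342587



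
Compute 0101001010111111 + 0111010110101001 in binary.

Add column by column from the right: bit + bit + carry-in; write the sum mod 2, carry 1 when the sum is 2 or 3.
carry:  1110111101111110
        0101001010111111
+       0111010110101001
------------------------
       01100100001101000
(the carry out of the leftmost column, 0, becomes the leading bit)
Decimal check:
  0101001010111111 = 16384 + 4096 + 512 + 128 + 32 + 16 + 8 + 4 + 2 + 1 = 21183
  0111010110101001 = 16384 + 8192 + 4096 + 1024 + 256 + 128 + 32 + 8 + 1 = 30121
  21183 + 30121 = 51304, and 01100100001101000 = 32768 + 16384 + 2048 + 64 + 32 + 8 = 51304 ✓



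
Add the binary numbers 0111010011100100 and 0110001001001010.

Add column by column from the right: bit + bit + carry-in; write the sum mod 2, carry 1 when the sum is 2 or 3.
carry:  1100000110000000
        0111010011100100
+       0110001001001010
------------------------
       01101011100101110
(the carry out of the leftmost column, 0, becomes the leading bit)
Decimal check:
  0111010011100100 = 16384 + 8192 + 4096 + 1024 + 128 + 64 + 32 + 4 = 29924
  0110001001001010 = 16384 + 8192 + 512 + 64 + 8 + 2 = 25162
  29924 + 25162 = 55086, and 01101011100101110 = 32768 + 16384 + 4096 + 1024 + 512 + 256 + 32 + 8 + 4 + 2 = 55086 ✓



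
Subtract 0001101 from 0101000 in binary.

Method 1 - Direct subtraction (column by column from the right: bit − bit − borrow-in; if negative, add 2 and borrow 1 from the next column):
borrow: 0111110
        0101000
-       0001101
---------------
        0011011

Method 2 - Add two's complement:
Two's complement of 0001101: invert → 1110010, add 1 → 1110011
  0101000
+ 1110011
---------
 10011011  (end carry out of the top bit = 1)
Discarding the end carry: 0011011
Decimal check:
  0101000 = 32 + 8 = 40
  0001101 = 8 + 4 + 1 = 13
  40 - 13 = 27, and 0011011 = 16 + 8 + 2 + 1 = 27 ✓



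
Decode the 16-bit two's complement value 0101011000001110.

Binary: 0101011000001110
Sign bit: 0 (non-negative)
Read directly as an unsigned value:
0101011000001110 = 16384 + 4096 + 1024 + 512 + 8 + 4 + 2 = 22030
Value: 22030



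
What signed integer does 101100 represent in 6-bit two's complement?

Binary: 101100
Sign bit: 1 (negative)
Invert: 010011
Add 1:  010100
Magnitude: 010100 = 16 + 4 = 20
Value: -20



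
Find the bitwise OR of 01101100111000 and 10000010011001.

OR: 1 when either bit is 1
  01101100111000
| 10000010011001
----------------
  11101110111001
Decimal: 6968 | 8345 = 15289



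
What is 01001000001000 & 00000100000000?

AND: 1 only when both bits are 1
  01001000001000
& 00000100000000
----------------
  00000000000000
Decimal: 4616 & 256 = 0



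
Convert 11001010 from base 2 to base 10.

Sum of powers of 2 for each 1-bit:
2^1 + 2^3 + 2^6 + 2^7
= 2 + 8 + 64 + 128
= 202



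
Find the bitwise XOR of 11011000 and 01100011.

XOR: 1 when bits differ
  11011000
^ 01100011
----------
  10111011
Decimal: 216 ^ 99 = 187



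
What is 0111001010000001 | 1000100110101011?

OR: 1 when either bit is 1
  0111001010000001
| 1000100110101011
------------------
  1111101110101011
Decimal: 29313 | 35243 = 64427



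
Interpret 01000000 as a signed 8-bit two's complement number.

Binary: 01000000
Sign bit: 0 (non-negative)
Read directly as an unsigned value:
01000000 = 64
Value: 64



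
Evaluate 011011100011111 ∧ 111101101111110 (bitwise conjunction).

AND: 1 only when both bits are 1
  011011100011111
& 111101101111110
-----------------
  011001100011110
Decimal: 14111 & 31614 = 13086



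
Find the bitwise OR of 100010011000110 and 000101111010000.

OR: 1 when either bit is 1
  100010011000110
| 000101111010000
-----------------
  100111111010110
Decimal: 17606 | 3024 = 20438



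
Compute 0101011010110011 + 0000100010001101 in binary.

Add column by column from the right: bit + bit + carry-in; write the sum mod 2, carry 1 when the sum is 2 or 3.
carry:  0000000101111110
        0101011010110011
+       0000100010001101
------------------------
       00101111101000000
(the carry out of the leftmost column, 0, becomes the leading bit)
Decimal check:
  0101011010110011 = 16384 + 4096 + 1024 + 512 + 128 + 32 + 16 + 2 + 1 = 22195
  0000100010001101 = 2048 + 128 + 8 + 4 + 1 = 2189
  22195 + 2189 = 24384, and 00101111101000000 = 16384 + 4096 + 2048 + 1024 + 512 + 256 + 64 = 24384 ✓



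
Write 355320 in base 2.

Using repeated division by 2:
355320 ÷ 2 = 177660 remainder 0
177660 ÷ 2 = 88830 remainder 0
88830 ÷ 2 = 44415 remainder 0
44415 ÷ 2 = 22207 remainder 1
22207 ÷ 2 = 11103 remainder 1
11103 ÷ 2 = 5551 remainder 1
5551 ÷ 2 = 2775 remainder 1
2775 ÷ 2 = 1387 remainder 1
1387 ÷ 2 = 693 remainder 1
693 ÷ 2 = 346 remainder 1
346 ÷ 2 = 173 remainder 0
173 ÷ 2 = 86 remainder 1
86 ÷ 2 = 43 remainder 0
43 ÷ 2 = 21 remainder 1
21 ÷ 2 = 10 remainder 1
10 ÷ 2 = 5 remainder 0
5 ÷ 2 = 2 remainder 1
2 ÷ 2 = 1 remainder 0
1 ÷ 2 = 0 remainder 1
Reading remainders bottom to top: 1010110101111111000



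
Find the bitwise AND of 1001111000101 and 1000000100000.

AND: 1 only when both bits are 1
  1001111000101
& 1000000100000
---------------
  1000000000000
Decimal: 5061 & 4128 = 4096



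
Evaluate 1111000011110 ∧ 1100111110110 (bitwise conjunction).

AND: 1 only when both bits are 1
  1111000011110
& 1100111110110
---------------
  1100000010110
Decimal: 7710 & 6646 = 6166



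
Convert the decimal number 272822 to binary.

Using repeated division by 2:
272822 ÷ 2 = 136411 remainder 0
136411 ÷ 2 = 68205 remainder 1
68205 ÷ 2 = 34102 remainder 1
34102 ÷ 2 = 17051 remainder 0
17051 ÷ 2 = 8525 remainder 1
8525 ÷ 2 = 4262 remainder 1
4262 ÷ 2 = 2131 remainder 0
2131 ÷ 2 = 1065 remainder 1
1065 ÷ 2 = 532 remainder 1
532 ÷ 2 = 266 remainder 0
266 ÷ 2 = 133 remainder 0
133 ÷ 2 = 66 remainder 1
66 ÷ 2 = 33 remainder 0
33 ÷ 2 = 16 remainder 1
16 ÷ 2 = 8 remainder 0
8 ÷ 2 = 4 remainder 0
4 ÷ 2 = 2 remainder 0
2 ÷ 2 = 1 remainder 0
1 ÷ 2 = 0 remainder 1
Reading remainders bottom to top: 1000010100110110110



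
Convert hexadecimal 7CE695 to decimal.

Expand by place value (powers of 16):
Digit values: C = 12, E = 14
7CE695 = 7 × 16^5 + 12 × 16^4 + 14 × 16^3 + 6 × 16^2 + 9 × 16^1 + 5 × 16^0
= 7 × 1048576 + 12 × 65536 + 14 × 4096 + 6 × 256 + 9 × 16 + 5 × 1
= 7340032 + 786432 + 57344 + 1536 + 144 + 5
= 8185493



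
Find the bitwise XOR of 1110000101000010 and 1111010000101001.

XOR: 1 when bits differ
  1110000101000010
^ 1111010000101001
------------------
  0001010101101011
Decimal: 57666 ^ 62505 = 5483



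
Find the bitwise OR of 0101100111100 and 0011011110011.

OR: 1 when either bit is 1
  0101100111100
| 0011011110011
---------------
  0111111111111
Decimal: 2876 | 1779 = 4095



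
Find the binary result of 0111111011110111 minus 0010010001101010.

Method 1 - Direct subtraction (column by column from the right: bit − bit − borrow-in; if negative, add 2 and borrow 1 from the next column):
borrow: 0000000000010000
        0111111011110111
-       0010010001101010
------------------------
        0101101010001101

Method 2 - Add two's complement:
Two's complement of 0010010001101010: invert → 1101101110010101, add 1 → 1101101110010110
  0111111011110111
+ 1101101110010110
------------------
 10101101010001101  (end carry out of the top bit = 1)
Discarding the end carry: 0101101010001101
Decimal check:
  0111111011110111 = 16384 + 8192 + 4096 + 2048 + 1024 + 512 + 128 + 64 + 32 + 16 + 4 + 2 + 1 = 32503
  0010010001101010 = 8192 + 1024 + 64 + 32 + 8 + 2 = 9322
  32503 - 9322 = 23181, and 0101101010001101 = 16384 + 4096 + 2048 + 512 + 128 + 8 + 4 + 1 = 23181 ✓



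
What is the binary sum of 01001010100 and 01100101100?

Add column by column from the right: bit + bit + carry-in; write the sum mod 2, carry 1 when the sum is 2 or 3.
carry:  10011111000
        01001010100
+       01100101100
-------------------
       010110000000
(the carry out of the leftmost column, 0, becomes the leading bit)
Decimal check:
  01001010100 = 512 + 64 + 16 + 4 = 596
  01100101100 = 512 + 256 + 32 + 8 + 4 = 812
  596 + 812 = 1408, and 010110000000 = 1024 + 256 + 128 = 1408 ✓



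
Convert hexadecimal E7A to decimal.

Expand by place value (powers of 16):
Digit values: E = 14, A = 10
E7A = 14 × 16^2 + 7 × 16^1 + 10 × 16^0
= 14 × 256 + 7 × 16 + 10 × 1
= 3584 + 112 + 10
= 3706



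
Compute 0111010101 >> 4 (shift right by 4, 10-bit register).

Original: 0111010101 (decimal 469)
Shift right by 4 positions
Drop the 4 low bits; fill with zeros on the left
Result: 0000011101 (decimal 29)
Equivalent: 469 >> 4 = 469 ÷ 2^4 = 29



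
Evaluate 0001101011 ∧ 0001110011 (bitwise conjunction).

AND: 1 only when both bits are 1
  0001101011
& 0001110011
------------
  0001100011
Decimal: 107 & 115 = 99



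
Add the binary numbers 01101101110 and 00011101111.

Add column by column from the right: bit + bit + carry-in; write the sum mod 2, carry 1 when the sum is 2 or 3.
carry:  11111011100
        01101101110
+       00011101111
-------------------
       010001011101
(the carry out of the leftmost column, 0, becomes the leading bit)
Decimal check:
  01101101110 = 512 + 256 + 64 + 32 + 8 + 4 + 2 = 878
  00011101111 = 128 + 64 + 32 + 8 + 4 + 2 + 1 = 239
  878 + 239 = 1117, and 010001011101 = 1024 + 64 + 16 + 8 + 4 + 1 = 1117 ✓



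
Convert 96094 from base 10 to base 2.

Using repeated division by 2:
96094 ÷ 2 = 48047 remainder 0
48047 ÷ 2 = 24023 remainder 1
24023 ÷ 2 = 12011 remainder 1
12011 ÷ 2 = 6005 remainder 1
6005 ÷ 2 = 3002 remainder 1
3002 ÷ 2 = 1501 remainder 0
1501 ÷ 2 = 750 remainder 1
750 ÷ 2 = 375 remainder 0
375 ÷ 2 = 187 remainder 1
187 ÷ 2 = 93 remainder 1
93 ÷ 2 = 46 remainder 1
46 ÷ 2 = 23 remainder 0
23 ÷ 2 = 11 remainder 1
11 ÷ 2 = 5 remainder 1
5 ÷ 2 = 2 remainder 1
2 ÷ 2 = 1 remainder 0
1 ÷ 2 = 0 remainder 1
Reading remainders bottom to top: 10111011101011110

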